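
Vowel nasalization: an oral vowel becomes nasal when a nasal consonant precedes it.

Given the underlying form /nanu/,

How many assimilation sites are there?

/a/ after nasal /n/ → [ã]
/u/ after nasal /n/ → [ũ]
2 segments change.

2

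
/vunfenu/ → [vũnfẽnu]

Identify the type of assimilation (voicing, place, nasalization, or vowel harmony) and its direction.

nasalization, regressive

/u/→[ũ] /e/→[ẽ].
Each target copies a feature from the following segment, so the direction is regressive.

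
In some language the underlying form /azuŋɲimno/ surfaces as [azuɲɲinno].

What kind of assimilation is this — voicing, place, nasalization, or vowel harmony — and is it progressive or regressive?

place assimilation, regressive

/ŋ/→[ɲ] /m/→[n].
Each target copies a feature from the following segment, so the direction is regressive.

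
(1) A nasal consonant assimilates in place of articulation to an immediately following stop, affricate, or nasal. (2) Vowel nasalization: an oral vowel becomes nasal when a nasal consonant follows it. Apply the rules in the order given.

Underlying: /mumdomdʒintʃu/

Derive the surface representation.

[mũndõɲdʒĩɲtʃu]

Rule 1: /m/ before /d/ (alveolar) → [n]
Rule 1: /m/ before /dʒ/ (palatal) → [ɲ]
Rule 1: /n/ before /tʃ/ (palatal) → [ɲ]
After rule 1: mundoɲdʒiɲtʃu
Rule 2: /u/ before nasal /n/ → [ũ]
Rule 2: /o/ before nasal /ɲ/ → [õ]
Rule 2: /i/ before nasal /ɲ/ → [ĩ]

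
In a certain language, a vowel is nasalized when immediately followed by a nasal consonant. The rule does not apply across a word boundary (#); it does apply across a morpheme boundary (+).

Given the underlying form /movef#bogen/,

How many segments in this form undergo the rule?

/e/ before nasal /n/ → [ẽ]
1 segment changes.

1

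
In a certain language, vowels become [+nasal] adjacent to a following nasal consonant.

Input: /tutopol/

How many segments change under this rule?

0

No segment meets the rule's conditions.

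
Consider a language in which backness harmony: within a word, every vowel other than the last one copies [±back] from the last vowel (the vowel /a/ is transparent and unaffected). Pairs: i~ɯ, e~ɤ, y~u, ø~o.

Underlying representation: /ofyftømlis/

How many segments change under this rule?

/o/ harmonizes with /i/ ([-back]) → [ø]
1 segment changes.

1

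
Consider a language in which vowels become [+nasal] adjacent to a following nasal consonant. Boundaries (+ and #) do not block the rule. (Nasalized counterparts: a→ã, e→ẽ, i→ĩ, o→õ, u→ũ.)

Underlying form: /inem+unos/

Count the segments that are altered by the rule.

3

/i/ before nasal /n/ → [ĩ]
/e/ before nasal /m/ → [ẽ]
/u/ before nasal /n/ → [ũ]
3 segments change.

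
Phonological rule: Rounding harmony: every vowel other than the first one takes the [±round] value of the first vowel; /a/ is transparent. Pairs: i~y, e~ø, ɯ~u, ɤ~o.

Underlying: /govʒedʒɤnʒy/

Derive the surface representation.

[govʒødʒonʒy]

/e/ harmonizes with /o/ ([+round]) → [ø]
/ɤ/ harmonizes with /o/ ([+round]) → [o]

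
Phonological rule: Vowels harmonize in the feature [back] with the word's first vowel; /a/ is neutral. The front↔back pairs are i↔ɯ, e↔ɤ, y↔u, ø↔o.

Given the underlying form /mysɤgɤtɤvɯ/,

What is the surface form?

/ɤ/ harmonizes with /y/ ([-back]) → [e]
/ɤ/ harmonizes with /y/ ([-back]) → [e]
/ɤ/ harmonizes with /y/ ([-back]) → [e]
/ɯ/ harmonizes with /y/ ([-back]) → [i]

[mysegetevi]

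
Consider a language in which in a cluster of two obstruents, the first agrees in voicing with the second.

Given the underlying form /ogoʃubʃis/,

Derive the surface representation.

/b/ before /ʃ/ (voiceless) → [p]

[ogoʃupʃis]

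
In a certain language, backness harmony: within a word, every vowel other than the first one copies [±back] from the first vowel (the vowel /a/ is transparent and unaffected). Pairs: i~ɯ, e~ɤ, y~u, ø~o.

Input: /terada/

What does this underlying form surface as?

no segment meets the rule's conditions; no change.

[terada]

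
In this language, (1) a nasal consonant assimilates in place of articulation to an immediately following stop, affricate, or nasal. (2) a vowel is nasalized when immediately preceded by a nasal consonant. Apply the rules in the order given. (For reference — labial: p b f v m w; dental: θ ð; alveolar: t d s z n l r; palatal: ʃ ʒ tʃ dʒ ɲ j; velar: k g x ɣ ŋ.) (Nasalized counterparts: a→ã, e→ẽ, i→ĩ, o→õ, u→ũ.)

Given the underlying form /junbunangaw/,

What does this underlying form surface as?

[jumbunãŋgaw]

Rule 1: /n/ before /b/ (labial) → [m]
Rule 1: /n/ before /g/ (velar) → [ŋ]
After rule 1: jumbunaŋgaw
Rule 2: /a/ after nasal /n/ → [ã]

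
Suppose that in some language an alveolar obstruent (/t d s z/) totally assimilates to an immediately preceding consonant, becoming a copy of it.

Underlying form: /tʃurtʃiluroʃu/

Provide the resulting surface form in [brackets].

no segment meets the rule's conditions; no change.

[tʃurtʃiluroʃu]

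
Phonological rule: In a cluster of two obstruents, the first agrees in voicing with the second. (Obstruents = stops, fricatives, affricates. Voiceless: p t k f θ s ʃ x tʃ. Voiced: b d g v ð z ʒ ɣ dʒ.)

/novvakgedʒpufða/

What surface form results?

/k/ before /g/ (voiced) → [g]
/dʒ/ before /p/ (voiceless) → [tʃ]
/f/ before /ð/ (voiced) → [v]

[novvaggetʃpuvða]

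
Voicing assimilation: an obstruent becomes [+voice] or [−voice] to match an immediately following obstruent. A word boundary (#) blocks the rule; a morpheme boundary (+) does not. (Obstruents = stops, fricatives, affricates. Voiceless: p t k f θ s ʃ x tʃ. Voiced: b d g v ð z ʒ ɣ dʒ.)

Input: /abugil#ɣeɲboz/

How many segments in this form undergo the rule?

0

No segment meets the rule's conditions.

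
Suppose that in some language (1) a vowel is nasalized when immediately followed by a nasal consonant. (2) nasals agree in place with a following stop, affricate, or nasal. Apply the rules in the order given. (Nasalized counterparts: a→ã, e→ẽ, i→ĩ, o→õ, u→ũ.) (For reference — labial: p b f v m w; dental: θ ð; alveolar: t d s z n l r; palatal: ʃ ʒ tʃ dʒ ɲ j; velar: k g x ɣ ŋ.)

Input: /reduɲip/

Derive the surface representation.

Rule 1: /u/ before nasal /ɲ/ → [ũ]
After rule 1: redũɲip
Rule 2: no segment meets the rule's conditions; no change.

[redũɲip]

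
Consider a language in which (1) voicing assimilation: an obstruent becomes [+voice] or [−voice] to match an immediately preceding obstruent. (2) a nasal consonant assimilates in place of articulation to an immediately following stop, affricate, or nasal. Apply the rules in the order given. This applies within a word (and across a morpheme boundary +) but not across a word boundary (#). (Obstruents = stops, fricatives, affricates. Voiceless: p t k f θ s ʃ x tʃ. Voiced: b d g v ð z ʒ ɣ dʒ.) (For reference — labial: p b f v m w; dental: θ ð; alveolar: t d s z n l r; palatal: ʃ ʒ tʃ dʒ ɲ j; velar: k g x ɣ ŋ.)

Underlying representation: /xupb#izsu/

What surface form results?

Rule 1: /b/ after /p/ (voiceless) → [p]
Rule 1: /s/ after /z/ (voiced) → [z]
After rule 1: xupp#izzu
Rule 2: no segment meets the rule's conditions; no change.

[xupp#izzu]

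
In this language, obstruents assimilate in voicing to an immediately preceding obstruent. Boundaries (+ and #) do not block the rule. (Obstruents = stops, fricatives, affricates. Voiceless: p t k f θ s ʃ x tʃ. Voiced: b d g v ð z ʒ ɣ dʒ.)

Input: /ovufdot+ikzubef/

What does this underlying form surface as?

[ovuftot+iksubef]

/d/ after /f/ (voiceless) → [t]
/z/ after /k/ (voiceless) → [s]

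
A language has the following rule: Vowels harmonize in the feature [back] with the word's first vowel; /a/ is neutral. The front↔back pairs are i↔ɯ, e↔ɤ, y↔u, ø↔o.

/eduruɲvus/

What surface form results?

/u/ harmonizes with /e/ ([-back]) → [y]
/u/ harmonizes with /e/ ([-back]) → [y]
/u/ harmonizes with /e/ ([-back]) → [y]

[edyryɲvys]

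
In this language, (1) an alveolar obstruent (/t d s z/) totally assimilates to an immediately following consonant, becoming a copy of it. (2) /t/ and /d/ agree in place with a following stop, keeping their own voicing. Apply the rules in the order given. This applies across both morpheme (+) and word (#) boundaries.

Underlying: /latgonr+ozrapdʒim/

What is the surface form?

[laggonr+orrapdʒim]

Rule 1: /t/ before /g/ → [g] (total assimilation)
Rule 1: /z/ before /r/ → [r] (total assimilation)
After rule 1: laggonr+orrapdʒim
Rule 2: no segment meets the rule's conditions; no change.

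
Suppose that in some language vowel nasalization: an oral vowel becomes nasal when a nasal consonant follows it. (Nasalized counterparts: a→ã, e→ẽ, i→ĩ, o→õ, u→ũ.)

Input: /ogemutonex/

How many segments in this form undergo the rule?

2

/e/ before nasal /m/ → [ẽ]
/o/ before nasal /n/ → [õ]
2 segments change.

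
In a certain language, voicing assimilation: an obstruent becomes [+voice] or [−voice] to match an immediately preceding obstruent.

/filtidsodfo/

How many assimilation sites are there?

/s/ after /d/ (voiced) → [z]
/f/ after /d/ (voiced) → [v]
2 segments change.

2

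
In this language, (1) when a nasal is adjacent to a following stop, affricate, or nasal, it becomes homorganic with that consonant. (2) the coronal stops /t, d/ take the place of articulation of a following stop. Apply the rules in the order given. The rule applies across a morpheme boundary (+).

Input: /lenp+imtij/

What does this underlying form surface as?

Rule 1: /n/ before /p/ (labial) → [m]
Rule 1: /m/ before /t/ (alveolar) → [n]
After rule 1: lemp+intij
Rule 2: no segment meets the rule's conditions; no change.

[lemp+intij]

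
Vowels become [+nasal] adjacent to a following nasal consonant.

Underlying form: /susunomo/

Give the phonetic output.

/u/ before nasal /n/ → [ũ]
/o/ before nasal /m/ → [õ]

[susũnõmo]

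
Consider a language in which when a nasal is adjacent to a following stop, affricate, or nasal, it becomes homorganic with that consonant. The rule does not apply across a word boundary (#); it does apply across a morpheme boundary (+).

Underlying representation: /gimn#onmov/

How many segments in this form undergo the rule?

2

/m/ before /n/ (alveolar) → [n]
/n/ before /m/ (labial) → [m]
2 segments change.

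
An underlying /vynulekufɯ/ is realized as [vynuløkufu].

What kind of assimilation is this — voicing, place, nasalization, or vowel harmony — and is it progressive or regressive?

/e/→[ø] /ɯ/→[u].
Vowels agree with the first vowel, so the harmony is progressive.

vowel harmony, progressive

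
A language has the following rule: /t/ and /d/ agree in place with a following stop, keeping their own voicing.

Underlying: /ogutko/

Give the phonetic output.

/t/ before /k/ (velar) → [k]

[ogukko]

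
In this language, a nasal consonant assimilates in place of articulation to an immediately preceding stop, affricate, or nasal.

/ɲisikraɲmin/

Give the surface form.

[ɲisikraɲɲin]

/m/ after /ɲ/ (palatal) → [ɲ]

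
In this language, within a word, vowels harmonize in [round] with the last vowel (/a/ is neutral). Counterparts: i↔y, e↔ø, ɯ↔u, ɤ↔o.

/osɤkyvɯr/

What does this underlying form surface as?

[ɤsɤkivɯr]

/o/ harmonizes with /ɯ/ ([-round]) → [ɤ]
/y/ harmonizes with /ɯ/ ([-round]) → [i]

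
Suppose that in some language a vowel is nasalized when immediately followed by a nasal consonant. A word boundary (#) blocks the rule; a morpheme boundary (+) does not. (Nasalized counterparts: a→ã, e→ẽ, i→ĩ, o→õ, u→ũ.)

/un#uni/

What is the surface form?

[ũn#ũni]

/u/ before nasal /n/ → [ũ]
/u/ before nasal /n/ → [ũ]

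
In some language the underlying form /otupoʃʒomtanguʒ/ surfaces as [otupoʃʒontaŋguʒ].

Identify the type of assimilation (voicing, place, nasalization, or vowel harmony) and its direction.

place assimilation, regressive

/m/→[n] /n/→[ŋ].
Each target copies a feature from the following segment, so the direction is regressive.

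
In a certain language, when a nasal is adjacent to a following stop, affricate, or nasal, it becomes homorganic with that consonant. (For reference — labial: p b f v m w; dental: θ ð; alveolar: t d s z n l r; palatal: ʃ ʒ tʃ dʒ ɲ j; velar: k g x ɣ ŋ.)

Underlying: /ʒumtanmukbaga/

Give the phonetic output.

[ʒuntammukbaga]

/m/ before /t/ (alveolar) → [n]
/n/ before /m/ (labial) → [m]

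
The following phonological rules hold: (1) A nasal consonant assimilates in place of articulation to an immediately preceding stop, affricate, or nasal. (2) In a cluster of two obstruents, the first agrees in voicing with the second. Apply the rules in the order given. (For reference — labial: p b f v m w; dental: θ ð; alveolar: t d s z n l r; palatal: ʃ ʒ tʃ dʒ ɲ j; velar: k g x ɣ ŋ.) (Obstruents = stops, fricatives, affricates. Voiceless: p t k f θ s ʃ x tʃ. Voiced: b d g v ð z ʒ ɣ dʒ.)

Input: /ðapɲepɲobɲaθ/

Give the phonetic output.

Rule 1: /ɲ/ after /p/ (labial) → [m]
Rule 1: /ɲ/ after /p/ (labial) → [m]
Rule 1: /ɲ/ after /b/ (labial) → [m]
After rule 1: ðapmepmobmaθ
Rule 2: no segment meets the rule's conditions; no change.

[ðapmepmobmaθ]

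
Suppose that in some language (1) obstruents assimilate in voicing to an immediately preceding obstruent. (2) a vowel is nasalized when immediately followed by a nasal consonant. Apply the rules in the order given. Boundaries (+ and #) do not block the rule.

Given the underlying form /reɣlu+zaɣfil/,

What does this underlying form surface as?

Rule 1: /f/ after /ɣ/ (voiced) → [v]
After rule 1: reɣlu+zaɣvil
Rule 2: no segment meets the rule's conditions; no change.

[reɣlu+zaɣvil]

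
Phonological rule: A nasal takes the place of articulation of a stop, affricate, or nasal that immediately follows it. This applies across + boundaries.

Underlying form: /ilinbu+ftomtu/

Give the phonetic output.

[ilimbu+ftontu]

/n/ before /b/ (labial) → [m]
/m/ before /t/ (alveolar) → [n]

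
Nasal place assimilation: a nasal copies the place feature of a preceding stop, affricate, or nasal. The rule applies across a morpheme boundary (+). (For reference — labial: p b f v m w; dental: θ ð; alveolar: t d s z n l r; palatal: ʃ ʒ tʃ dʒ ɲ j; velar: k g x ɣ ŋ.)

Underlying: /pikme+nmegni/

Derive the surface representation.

/m/ after /k/ (velar) → [ŋ]
/m/ after /n/ (alveolar) → [n]
/n/ after /g/ (velar) → [ŋ]

[pikŋe+nnegŋi]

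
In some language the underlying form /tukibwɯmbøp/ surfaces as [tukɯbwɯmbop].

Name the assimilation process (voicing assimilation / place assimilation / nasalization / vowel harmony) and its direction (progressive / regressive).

/i/→[ɯ] /ø/→[o].
Vowels agree with the first vowel, so the harmony is progressive.

vowel harmony, progressive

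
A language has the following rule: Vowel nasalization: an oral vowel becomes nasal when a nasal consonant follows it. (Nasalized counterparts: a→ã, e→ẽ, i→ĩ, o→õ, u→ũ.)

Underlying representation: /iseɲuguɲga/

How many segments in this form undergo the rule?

2

/e/ before nasal /ɲ/ → [ẽ]
/u/ before nasal /ɲ/ → [ũ]
2 segments change.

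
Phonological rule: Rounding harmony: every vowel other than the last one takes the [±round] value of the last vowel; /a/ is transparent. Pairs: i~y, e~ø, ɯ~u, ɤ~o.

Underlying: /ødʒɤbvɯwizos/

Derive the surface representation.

[ødʒobvuwyzos]

/ɤ/ harmonizes with /o/ ([+round]) → [o]
/ɯ/ harmonizes with /o/ ([+round]) → [u]
/i/ harmonizes with /o/ ([+round]) → [y]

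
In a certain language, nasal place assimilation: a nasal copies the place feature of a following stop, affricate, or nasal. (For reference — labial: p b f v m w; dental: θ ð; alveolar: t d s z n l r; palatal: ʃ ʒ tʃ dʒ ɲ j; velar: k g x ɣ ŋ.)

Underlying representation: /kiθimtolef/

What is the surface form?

/m/ before /t/ (alveolar) → [n]

[kiθintolef]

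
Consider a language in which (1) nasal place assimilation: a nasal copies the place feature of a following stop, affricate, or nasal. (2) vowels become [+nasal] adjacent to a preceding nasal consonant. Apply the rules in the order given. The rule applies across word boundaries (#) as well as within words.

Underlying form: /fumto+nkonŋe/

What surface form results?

Rule 1: /m/ before /t/ (alveolar) → [n]
Rule 1: /n/ before /k/ (velar) → [ŋ]
Rule 1: /n/ before /ŋ/ (velar) → [ŋ]
After rule 1: funto+ŋkoŋŋe
Rule 2: /e/ after nasal /ŋ/ → [ẽ]

[funto+ŋkoŋŋẽ]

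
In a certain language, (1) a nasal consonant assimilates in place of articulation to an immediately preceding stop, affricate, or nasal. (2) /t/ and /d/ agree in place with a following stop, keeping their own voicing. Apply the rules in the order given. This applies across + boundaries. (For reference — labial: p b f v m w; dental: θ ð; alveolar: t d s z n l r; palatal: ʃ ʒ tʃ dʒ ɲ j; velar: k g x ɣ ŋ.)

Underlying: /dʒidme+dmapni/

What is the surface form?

[dʒidne+dnapmi]

Rule 1: /m/ after /d/ (alveolar) → [n]
Rule 1: /m/ after /d/ (alveolar) → [n]
Rule 1: /n/ after /p/ (labial) → [m]
After rule 1: dʒidne+dnapmi
Rule 2: no segment meets the rule's conditions; no change.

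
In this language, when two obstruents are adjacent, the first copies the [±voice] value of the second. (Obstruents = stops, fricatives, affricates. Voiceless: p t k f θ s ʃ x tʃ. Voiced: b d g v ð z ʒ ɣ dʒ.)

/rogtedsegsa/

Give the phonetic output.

[roktetseksa]

/g/ before /t/ (voiceless) → [k]
/d/ before /s/ (voiceless) → [t]
/g/ before /s/ (voiceless) → [k]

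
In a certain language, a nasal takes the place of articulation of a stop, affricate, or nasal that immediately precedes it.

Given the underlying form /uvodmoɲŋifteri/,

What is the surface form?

[uvodnoɲɲifteri]

/m/ after /d/ (alveolar) → [n]
/ŋ/ after /ɲ/ (palatal) → [ɲ]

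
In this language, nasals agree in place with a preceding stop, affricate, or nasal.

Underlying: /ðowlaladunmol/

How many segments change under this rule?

1

/m/ after /n/ (alveolar) → [n]
1 segment changes.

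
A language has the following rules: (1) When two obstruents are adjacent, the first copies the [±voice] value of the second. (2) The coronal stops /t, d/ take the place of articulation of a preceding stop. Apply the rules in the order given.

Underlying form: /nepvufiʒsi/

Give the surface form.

[nebvufiʃsi]

Rule 1: /p/ before /v/ (voiced) → [b]
Rule 1: /ʒ/ before /s/ (voiceless) → [ʃ]
After rule 1: nebvufiʃsi
Rule 2: no segment meets the rule's conditions; no change.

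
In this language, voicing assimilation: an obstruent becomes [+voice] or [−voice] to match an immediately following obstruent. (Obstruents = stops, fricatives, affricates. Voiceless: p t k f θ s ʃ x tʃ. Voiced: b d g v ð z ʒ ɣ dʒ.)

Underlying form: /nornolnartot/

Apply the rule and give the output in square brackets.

no segment meets the rule's conditions; no change.

[nornolnartot]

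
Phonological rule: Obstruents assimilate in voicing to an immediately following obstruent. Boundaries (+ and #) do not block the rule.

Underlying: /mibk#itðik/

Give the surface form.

/b/ before /k/ (voiceless) → [p]
/t/ before /ð/ (voiced) → [d]

[mipk#idðik]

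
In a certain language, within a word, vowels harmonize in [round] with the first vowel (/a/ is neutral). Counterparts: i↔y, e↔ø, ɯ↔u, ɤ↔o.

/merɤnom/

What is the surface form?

[merɤnɤm]

/o/ harmonizes with /e/ ([-round]) → [ɤ]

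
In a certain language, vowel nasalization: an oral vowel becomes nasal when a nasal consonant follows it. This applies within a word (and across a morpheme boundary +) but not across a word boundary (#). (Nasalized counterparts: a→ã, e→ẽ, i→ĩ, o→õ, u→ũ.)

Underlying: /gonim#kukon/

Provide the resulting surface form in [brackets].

/o/ before nasal /n/ → [õ]
/i/ before nasal /m/ → [ĩ]
/o/ before nasal /n/ → [õ]

[gõnĩm#kukõn]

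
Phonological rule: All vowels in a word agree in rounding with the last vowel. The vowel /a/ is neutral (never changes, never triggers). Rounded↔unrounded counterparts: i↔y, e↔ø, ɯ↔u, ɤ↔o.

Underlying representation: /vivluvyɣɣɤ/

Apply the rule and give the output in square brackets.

/u/ harmonizes with /ɤ/ ([-round]) → [ɯ]
/y/ harmonizes with /ɤ/ ([-round]) → [i]

[vivlɯviɣɣɤ]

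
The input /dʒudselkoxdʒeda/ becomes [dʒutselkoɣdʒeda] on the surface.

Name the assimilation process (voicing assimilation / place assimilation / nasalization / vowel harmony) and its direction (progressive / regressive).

/d/→[t] /x/→[ɣ].
Each target copies a feature from the following segment, so the direction is regressive.

voicing assimilation, regressive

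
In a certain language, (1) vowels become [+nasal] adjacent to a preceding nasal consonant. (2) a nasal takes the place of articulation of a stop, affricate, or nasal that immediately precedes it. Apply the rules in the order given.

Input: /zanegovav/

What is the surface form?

[zanẽgovav]

Rule 1: /e/ after nasal /n/ → [ẽ]
After rule 1: zanẽgovav
Rule 2: no segment meets the rule's conditions; no change.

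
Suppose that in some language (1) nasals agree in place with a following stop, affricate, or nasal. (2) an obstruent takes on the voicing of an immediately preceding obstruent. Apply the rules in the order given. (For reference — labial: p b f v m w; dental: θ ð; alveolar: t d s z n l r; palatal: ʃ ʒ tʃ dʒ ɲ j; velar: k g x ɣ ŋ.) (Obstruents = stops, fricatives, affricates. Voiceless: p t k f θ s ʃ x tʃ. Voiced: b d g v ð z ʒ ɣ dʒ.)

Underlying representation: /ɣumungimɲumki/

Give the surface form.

Rule 1: /n/ before /g/ (velar) → [ŋ]
Rule 1: /m/ before /ɲ/ (palatal) → [ɲ]
Rule 1: /m/ before /k/ (velar) → [ŋ]
After rule 1: ɣumuŋgiɲɲuŋki
Rule 2: no segment meets the rule's conditions; no change.

[ɣumuŋgiɲɲuŋki]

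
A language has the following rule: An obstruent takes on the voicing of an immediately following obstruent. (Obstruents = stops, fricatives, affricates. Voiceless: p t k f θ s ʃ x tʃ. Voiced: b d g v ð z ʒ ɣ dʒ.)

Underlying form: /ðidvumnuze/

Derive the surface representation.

no segment meets the rule's conditions; no change.

[ðidvumnuze]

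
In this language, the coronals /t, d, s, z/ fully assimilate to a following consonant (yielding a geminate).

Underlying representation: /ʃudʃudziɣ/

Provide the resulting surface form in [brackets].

/d/ before /ʃ/ → [ʃ] (total assimilation)
/d/ before /z/ → [z] (total assimilation)

[ʃuʃʃuzziɣ]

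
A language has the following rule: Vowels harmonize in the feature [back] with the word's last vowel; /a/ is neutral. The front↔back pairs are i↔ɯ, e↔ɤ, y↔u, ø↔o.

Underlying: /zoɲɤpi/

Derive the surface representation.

/o/ harmonizes with /i/ ([-back]) → [ø]
/ɤ/ harmonizes with /i/ ([-back]) → [e]

[zøɲepi]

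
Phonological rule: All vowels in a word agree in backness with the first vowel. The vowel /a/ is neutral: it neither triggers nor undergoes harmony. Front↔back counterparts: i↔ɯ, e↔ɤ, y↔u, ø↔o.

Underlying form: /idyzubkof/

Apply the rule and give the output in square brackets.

/u/ harmonizes with /i/ ([-back]) → [y]
/o/ harmonizes with /i/ ([-back]) → [ø]

[idyzybkøf]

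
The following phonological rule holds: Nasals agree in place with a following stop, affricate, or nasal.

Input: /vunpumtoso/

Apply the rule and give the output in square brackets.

[vumpuntoso]

/n/ before /p/ (labial) → [m]
/m/ before /t/ (alveolar) → [n]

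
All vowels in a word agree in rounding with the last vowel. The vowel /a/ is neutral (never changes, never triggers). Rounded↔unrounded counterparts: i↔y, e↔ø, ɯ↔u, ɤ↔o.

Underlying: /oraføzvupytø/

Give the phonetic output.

no segment meets the rule's conditions; no change.

[oraføzvupytø]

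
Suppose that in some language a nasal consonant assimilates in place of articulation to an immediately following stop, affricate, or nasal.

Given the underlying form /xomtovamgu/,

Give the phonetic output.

[xontovaŋgu]

/m/ before /t/ (alveolar) → [n]
/m/ before /g/ (velar) → [ŋ]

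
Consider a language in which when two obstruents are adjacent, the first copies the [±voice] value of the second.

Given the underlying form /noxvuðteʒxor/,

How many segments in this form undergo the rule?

3

/x/ before /v/ (voiced) → [ɣ]
/ð/ before /t/ (voiceless) → [θ]
/ʒ/ before /x/ (voiceless) → [ʃ]
3 segments change.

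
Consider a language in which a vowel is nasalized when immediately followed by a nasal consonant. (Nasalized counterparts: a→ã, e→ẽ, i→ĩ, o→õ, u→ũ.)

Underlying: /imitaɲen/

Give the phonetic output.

[ĩmitãɲẽn]

/i/ before nasal /m/ → [ĩ]
/a/ before nasal /ɲ/ → [ã]
/e/ before nasal /n/ → [ẽ]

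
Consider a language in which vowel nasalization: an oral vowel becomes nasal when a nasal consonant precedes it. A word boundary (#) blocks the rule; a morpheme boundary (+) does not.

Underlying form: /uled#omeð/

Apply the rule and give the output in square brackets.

/e/ after nasal /m/ → [ẽ]

[uled#omẽð]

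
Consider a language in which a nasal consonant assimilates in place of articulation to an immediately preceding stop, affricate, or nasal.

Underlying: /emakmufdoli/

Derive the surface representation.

/m/ after /k/ (velar) → [ŋ]

[emakŋufdoli]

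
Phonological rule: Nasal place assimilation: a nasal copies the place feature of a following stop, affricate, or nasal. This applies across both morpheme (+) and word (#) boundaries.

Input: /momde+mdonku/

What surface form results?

[monde+ndoŋku]

/m/ before /d/ (alveolar) → [n]
/m/ before /d/ (alveolar) → [n]
/n/ before /k/ (velar) → [ŋ]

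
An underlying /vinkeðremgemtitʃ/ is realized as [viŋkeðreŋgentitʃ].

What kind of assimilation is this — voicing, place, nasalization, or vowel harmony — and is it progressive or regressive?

/n/→[ŋ] /m/→[ŋ] /m/→[n].
Each target copies a feature from the following segment, so the direction is regressive.

place assimilation, regressive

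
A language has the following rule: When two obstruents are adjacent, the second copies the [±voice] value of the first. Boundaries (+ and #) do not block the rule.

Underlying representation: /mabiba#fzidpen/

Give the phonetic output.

[mabiba#fsidben]

/z/ after /f/ (voiceless) → [s]
/p/ after /d/ (voiced) → [b]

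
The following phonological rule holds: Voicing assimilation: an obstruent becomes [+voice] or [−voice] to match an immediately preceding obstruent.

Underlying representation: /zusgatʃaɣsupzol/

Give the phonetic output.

[zuskatʃaɣzupsol]

/g/ after /s/ (voiceless) → [k]
/s/ after /ɣ/ (voiced) → [z]
/z/ after /p/ (voiceless) → [s]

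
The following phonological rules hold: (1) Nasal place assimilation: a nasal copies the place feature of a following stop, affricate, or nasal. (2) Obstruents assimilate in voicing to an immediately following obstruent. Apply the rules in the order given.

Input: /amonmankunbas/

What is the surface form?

Rule 1: /n/ before /m/ (labial) → [m]
Rule 1: /n/ before /k/ (velar) → [ŋ]
Rule 1: /n/ before /b/ (labial) → [m]
After rule 1: amommaŋkumbas
Rule 2: no segment meets the rule's conditions; no change.

[amommaŋkumbas]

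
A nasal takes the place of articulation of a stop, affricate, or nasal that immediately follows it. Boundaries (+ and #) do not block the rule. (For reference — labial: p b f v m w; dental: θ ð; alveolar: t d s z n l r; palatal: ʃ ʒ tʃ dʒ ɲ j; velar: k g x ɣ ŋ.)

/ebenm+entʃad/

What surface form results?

[ebemm+eɲtʃad]

/n/ before /m/ (labial) → [m]
/n/ before /tʃ/ (palatal) → [ɲ]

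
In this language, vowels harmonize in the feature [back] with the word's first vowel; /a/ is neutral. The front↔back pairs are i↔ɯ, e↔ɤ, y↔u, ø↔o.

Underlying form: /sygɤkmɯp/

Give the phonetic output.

[sygekmip]

/ɤ/ harmonizes with /y/ ([-back]) → [e]
/ɯ/ harmonizes with /y/ ([-back]) → [i]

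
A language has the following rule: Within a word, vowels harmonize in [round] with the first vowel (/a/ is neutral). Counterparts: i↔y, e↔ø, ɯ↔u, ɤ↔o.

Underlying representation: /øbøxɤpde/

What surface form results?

[øbøxopdø]

/ɤ/ harmonizes with /ø/ ([+round]) → [o]
/e/ harmonizes with /ø/ ([+round]) → [ø]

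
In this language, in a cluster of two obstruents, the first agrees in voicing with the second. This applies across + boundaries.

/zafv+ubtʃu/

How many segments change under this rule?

2

/f/ before /v/ (voiced) → [v]
/b/ before /tʃ/ (voiceless) → [p]
2 segments change.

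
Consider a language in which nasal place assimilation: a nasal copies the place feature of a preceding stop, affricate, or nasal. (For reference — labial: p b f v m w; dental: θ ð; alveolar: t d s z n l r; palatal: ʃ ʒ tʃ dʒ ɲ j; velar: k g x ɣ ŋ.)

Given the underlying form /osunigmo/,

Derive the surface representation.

[osunigŋo]

/m/ after /g/ (velar) → [ŋ]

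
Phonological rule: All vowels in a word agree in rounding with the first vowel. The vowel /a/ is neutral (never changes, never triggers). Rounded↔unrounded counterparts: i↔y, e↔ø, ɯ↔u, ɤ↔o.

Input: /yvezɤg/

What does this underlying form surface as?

/e/ harmonizes with /y/ ([+round]) → [ø]
/ɤ/ harmonizes with /y/ ([+round]) → [o]

[yvøzog]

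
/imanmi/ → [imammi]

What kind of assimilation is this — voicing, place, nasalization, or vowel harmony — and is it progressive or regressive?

place assimilation, regressive

/n/→[m].
Each target copies a feature from the following segment, so the direction is regressive.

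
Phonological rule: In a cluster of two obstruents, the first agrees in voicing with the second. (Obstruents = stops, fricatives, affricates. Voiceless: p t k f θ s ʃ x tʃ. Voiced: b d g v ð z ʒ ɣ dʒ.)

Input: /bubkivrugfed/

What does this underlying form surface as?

[bupkivrukfed]

/b/ before /k/ (voiceless) → [p]
/g/ before /f/ (voiceless) → [k]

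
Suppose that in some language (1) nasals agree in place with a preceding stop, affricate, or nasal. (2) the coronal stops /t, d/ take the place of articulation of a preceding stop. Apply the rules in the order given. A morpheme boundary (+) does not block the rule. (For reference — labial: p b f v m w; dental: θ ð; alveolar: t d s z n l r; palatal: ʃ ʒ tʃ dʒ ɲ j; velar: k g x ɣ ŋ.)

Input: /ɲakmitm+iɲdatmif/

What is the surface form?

[ɲakŋitn+iɲdatnif]

Rule 1: /m/ after /k/ (velar) → [ŋ]
Rule 1: /m/ after /t/ (alveolar) → [n]
Rule 1: /m/ after /t/ (alveolar) → [n]
After rule 1: ɲakŋitn+iɲdatnif
Rule 2: no segment meets the rule's conditions; no change.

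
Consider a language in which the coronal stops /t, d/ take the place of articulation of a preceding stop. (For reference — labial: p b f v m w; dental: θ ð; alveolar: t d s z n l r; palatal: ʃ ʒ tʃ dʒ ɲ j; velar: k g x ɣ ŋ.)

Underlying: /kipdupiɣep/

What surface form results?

/d/ after /p/ (labial) → [b]

[kipbupiɣep]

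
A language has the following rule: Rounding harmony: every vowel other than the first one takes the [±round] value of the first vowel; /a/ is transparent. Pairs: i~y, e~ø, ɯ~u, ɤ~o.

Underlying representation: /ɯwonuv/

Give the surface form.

/o/ harmonizes with /ɯ/ ([-round]) → [ɤ]
/u/ harmonizes with /ɯ/ ([-round]) → [ɯ]

[ɯwɤnɯv]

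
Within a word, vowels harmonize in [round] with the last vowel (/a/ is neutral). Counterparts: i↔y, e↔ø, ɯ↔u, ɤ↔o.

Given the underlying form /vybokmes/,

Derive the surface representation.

/y/ harmonizes with /e/ ([-round]) → [i]
/o/ harmonizes with /e/ ([-round]) → [ɤ]

[vibɤkmes]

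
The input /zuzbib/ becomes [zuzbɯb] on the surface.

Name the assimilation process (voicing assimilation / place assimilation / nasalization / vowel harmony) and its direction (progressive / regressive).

/i/→[ɯ].
Vowels agree with the first vowel, so the harmony is progressive.

vowel harmony, progressive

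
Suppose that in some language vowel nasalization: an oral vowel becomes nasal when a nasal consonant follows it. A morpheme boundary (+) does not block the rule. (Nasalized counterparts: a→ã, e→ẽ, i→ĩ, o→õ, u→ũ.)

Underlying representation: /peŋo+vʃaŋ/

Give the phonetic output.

[pẽŋo+vʃãŋ]

/e/ before nasal /ŋ/ → [ẽ]
/a/ before nasal /ŋ/ → [ã]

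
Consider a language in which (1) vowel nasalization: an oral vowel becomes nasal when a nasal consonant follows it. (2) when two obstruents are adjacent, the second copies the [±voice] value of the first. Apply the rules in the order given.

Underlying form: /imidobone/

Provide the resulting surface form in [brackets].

Rule 1: /i/ before nasal /m/ → [ĩ]
Rule 1: /o/ before nasal /n/ → [õ]
After rule 1: ĩmidobõne
Rule 2: no segment meets the rule's conditions; no change.

[ĩmidobõne]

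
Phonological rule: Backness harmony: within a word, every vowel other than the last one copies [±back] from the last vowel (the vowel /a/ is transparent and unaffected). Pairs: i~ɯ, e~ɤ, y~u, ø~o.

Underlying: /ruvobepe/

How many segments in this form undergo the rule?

/u/ harmonizes with /e/ ([-back]) → [y]
/o/ harmonizes with /e/ ([-back]) → [ø]
2 segments change.

2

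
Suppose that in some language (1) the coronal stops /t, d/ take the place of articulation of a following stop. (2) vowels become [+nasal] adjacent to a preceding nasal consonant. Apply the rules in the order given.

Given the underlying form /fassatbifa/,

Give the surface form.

[fassapbifa]

Rule 1: /t/ before /b/ (labial) → [p]
After rule 1: fassapbifa
Rule 2: no segment meets the rule's conditions; no change.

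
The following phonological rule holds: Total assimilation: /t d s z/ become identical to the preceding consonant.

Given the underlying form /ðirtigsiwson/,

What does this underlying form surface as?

[ðirriggiwwon]

/t/ after /r/ → [r] (total assimilation)
/s/ after /g/ → [g] (total assimilation)
/s/ after /w/ → [w] (total assimilation)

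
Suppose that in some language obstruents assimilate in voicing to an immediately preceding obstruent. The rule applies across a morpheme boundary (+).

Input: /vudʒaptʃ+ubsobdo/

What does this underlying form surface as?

[vudʒaptʃ+ubzobdo]

/s/ after /b/ (voiced) → [z]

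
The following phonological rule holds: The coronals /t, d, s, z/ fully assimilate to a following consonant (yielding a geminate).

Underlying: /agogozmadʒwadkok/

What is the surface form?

[agogommadʒwakkok]

/z/ before /m/ → [m] (total assimilation)
/d/ before /k/ → [k] (total assimilation)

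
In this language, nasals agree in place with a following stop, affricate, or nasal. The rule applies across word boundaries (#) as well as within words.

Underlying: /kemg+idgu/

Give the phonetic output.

[keŋg+idgu]

/m/ before /g/ (velar) → [ŋ]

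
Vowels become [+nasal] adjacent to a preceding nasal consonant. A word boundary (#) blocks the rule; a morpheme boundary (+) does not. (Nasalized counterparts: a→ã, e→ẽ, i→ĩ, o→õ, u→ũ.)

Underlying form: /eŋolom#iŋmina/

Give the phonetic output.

/o/ after nasal /ŋ/ → [õ]
/i/ after nasal /m/ → [ĩ]
/a/ after nasal /n/ → [ã]

[eŋõlom#iŋmĩnã]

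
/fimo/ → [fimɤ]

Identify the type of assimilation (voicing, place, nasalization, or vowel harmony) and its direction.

/o/→[ɤ].
Vowels agree with the first vowel, so the harmony is progressive.

vowel harmony, progressive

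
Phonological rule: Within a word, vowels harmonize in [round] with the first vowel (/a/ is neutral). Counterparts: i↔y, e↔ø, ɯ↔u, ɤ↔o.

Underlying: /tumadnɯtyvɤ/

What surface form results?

/ɯ/ harmonizes with /u/ ([+round]) → [u]
/ɤ/ harmonizes with /u/ ([+round]) → [o]

[tumadnutyvo]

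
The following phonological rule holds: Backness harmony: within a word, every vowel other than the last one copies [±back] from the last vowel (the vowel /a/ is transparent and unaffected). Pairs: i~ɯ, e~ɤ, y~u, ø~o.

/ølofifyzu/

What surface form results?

[olofɯfuzu]

/ø/ harmonizes with /u/ ([+back]) → [o]
/i/ harmonizes with /u/ ([+back]) → [ɯ]
/y/ harmonizes with /u/ ([+back]) → [u]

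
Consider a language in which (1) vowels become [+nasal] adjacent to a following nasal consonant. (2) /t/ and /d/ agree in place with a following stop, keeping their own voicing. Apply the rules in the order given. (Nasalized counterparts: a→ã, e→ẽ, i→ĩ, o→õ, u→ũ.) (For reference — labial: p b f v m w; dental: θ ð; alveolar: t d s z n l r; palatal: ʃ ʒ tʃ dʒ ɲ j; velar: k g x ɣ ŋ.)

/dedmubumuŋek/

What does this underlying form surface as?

Rule 1: /u/ before nasal /m/ → [ũ]
Rule 1: /u/ before nasal /ŋ/ → [ũ]
After rule 1: dedmubũmũŋek
Rule 2: no segment meets the rule's conditions; no change.

[dedmubũmũŋek]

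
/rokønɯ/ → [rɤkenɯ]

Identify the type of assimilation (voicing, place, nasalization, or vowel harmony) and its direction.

/o/→[ɤ] /ø/→[e].
Vowels agree with the last vowel, so the harmony is regressive.

vowel harmony, regressive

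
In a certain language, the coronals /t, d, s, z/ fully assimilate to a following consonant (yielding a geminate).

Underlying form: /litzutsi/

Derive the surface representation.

/t/ before /z/ → [z] (total assimilation)
/t/ before /s/ → [s] (total assimilation)

[lizzussi]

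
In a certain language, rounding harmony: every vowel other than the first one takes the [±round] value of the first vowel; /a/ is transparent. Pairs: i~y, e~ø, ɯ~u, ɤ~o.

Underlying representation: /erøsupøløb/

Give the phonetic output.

[eresɯpeleb]

/ø/ harmonizes with /e/ ([-round]) → [e]
/u/ harmonizes with /e/ ([-round]) → [ɯ]
/ø/ harmonizes with /e/ ([-round]) → [e]
/ø/ harmonizes with /e/ ([-round]) → [e]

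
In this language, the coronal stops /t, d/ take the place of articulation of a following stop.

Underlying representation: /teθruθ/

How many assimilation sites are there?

0

No segment meets the rule's conditions.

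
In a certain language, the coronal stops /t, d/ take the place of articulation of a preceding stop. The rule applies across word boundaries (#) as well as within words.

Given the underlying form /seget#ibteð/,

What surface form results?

[seget#ibpeð]

/t/ after /b/ (labial) → [p]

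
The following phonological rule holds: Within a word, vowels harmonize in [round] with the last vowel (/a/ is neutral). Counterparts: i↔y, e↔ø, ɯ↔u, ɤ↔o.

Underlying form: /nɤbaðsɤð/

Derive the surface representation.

no segment meets the rule's conditions; no change.

[nɤbaðsɤð]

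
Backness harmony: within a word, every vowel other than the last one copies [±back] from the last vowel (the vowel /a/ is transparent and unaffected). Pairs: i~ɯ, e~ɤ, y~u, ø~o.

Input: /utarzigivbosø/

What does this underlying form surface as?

[ytarzigivbøsø]

/u/ harmonizes with /ø/ ([-back]) → [y]
/o/ harmonizes with /ø/ ([-back]) → [ø]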